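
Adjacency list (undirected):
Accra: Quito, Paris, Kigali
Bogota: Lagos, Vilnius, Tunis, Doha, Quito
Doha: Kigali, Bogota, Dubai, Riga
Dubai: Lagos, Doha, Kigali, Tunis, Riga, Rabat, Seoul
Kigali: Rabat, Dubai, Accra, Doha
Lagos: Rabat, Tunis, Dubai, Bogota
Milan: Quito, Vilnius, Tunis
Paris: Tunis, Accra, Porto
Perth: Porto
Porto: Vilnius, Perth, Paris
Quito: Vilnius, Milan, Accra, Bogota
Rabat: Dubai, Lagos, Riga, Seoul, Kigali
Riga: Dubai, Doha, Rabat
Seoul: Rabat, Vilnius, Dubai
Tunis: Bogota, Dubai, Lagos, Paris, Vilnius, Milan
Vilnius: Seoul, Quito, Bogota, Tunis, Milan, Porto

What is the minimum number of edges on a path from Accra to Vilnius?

2

Level 0: Accra
Level 1: Kigali, Paris, Quito
Level 2: Bogota, Doha, Dubai, Milan, Porto, Rabat, Tunis, Vilnius
Level 3: Lagos, Perth, Riga, Seoul
Vilnius first appears at level 2.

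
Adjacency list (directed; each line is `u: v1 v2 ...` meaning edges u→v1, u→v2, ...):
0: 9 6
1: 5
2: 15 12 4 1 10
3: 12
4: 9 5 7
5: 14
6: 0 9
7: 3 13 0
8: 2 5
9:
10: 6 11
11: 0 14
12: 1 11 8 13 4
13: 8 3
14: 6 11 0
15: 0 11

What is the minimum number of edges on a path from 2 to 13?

2

Level 0: 2
Level 1: 1, 4, 10, 12, 15
Level 2: 0, 5, 6, 7, 8, 9, 11, 13
Level 3: 3, 14
13 first appears at level 2.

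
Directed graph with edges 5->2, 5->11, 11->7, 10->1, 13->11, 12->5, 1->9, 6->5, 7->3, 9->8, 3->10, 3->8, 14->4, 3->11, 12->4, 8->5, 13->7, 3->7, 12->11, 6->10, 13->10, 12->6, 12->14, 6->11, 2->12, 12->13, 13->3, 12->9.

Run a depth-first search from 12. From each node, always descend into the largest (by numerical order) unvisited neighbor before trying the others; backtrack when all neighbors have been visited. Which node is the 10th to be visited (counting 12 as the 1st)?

Visit 12
12 → 14
14 → 4
12 → 13
13 → 11
11 → 7
7 → 3
3 → 10
10 → 1
1 → 9
9 → 8
8 → 5
5 → 2
12 → 6

Visit order: 12, 14, 4, 13, 11, 7, 3, 10, 1, 9, 8, 5, 2, 6

9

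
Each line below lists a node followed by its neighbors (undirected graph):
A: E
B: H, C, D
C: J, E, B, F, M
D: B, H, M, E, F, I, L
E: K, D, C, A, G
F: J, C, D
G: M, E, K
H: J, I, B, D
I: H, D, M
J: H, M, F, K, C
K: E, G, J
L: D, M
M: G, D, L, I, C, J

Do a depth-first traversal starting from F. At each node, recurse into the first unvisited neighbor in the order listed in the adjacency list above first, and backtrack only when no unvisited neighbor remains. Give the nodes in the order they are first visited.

Visit F
F → J
J → H
H → I
I → D
D → B
B → C
C → E
E → K
K → G
G → M
M → L
E → A

F, J, H, I, D, B, C, E, K, G, M, L, A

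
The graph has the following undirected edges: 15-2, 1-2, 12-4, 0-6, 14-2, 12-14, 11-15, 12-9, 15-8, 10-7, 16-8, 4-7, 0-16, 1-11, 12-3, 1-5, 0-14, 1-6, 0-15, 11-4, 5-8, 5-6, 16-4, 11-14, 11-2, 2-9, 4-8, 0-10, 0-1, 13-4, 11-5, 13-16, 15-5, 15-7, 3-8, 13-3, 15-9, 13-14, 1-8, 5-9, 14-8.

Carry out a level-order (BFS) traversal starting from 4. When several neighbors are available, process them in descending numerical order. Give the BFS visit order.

Visit 4; enqueue 16, 13, 12, 11, 8, 7 → queue [16, 13, 12, 11, 8, 7]
Visit 16; enqueue 0 → queue [13, 12, 11, 8, 7, 0]
Visit 13; enqueue 14, 3 → queue [12, 11, 8, 7, 0, 14, 3]
Visit 12; enqueue 9 → queue [11, 8, 7, 0, 14, 3, 9]
Visit 11; enqueue 15, 5, 2, 1 → queue [8, 7, 0, 14, 3, 9, 15, 5, 2, 1]
Visit 8 → queue [7, 0, 14, 3, 9, 15, 5, 2, 1]
Visit 7; enqueue 10 → queue [0, 14, 3, 9, 15, 5, 2, 1, 10]
Visit 0; enqueue 6 → queue [14, 3, 9, 15, 5, 2, 1, 10, 6]
Visit 14 → queue [3, 9, 15, 5, 2, 1, 10, 6]
Visit 3 → queue [9, 15, 5, 2, 1, 10, 6]
Visit 9 → queue [15, 5, 2, 1, 10, 6]
Visit 15 → queue [5, 2, 1, 10, 6]
Visit 5 → queue [2, 1, 10, 6]
Visit 2 → queue [1, 10, 6]
Visit 1 → queue [10, 6]
Visit 10 → queue [6]
Visit 6 → queue []

4, 16, 13, 12, 11, 8, 7, 0, 14, 3, 9, 15, 5, 2, 1, 10, 6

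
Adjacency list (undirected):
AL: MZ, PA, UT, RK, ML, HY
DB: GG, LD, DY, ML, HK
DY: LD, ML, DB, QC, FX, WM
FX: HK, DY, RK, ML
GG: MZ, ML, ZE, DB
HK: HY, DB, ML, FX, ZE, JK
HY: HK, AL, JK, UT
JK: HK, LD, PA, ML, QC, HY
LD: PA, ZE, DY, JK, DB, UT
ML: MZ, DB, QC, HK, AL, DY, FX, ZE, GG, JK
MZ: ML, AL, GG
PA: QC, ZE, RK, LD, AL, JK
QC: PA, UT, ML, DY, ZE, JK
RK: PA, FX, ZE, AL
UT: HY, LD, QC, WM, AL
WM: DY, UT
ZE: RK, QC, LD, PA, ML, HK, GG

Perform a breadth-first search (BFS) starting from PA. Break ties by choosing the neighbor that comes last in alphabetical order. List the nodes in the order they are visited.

Visit PA; enqueue ZE, RK, QC, LD, JK, AL → queue [ZE, RK, QC, LD, JK, AL]
Visit ZE; enqueue ML, HK, GG → queue [RK, QC, LD, JK, AL, ML, HK, GG]
Visit RK; enqueue FX → queue [QC, LD, JK, AL, ML, HK, GG, FX]
Visit QC; enqueue UT, DY → queue [LD, JK, AL, ML, HK, GG, FX, UT, DY]
Visit LD; enqueue DB → queue [JK, AL, ML, HK, GG, FX, UT, DY, DB]
Visit JK; enqueue HY → queue [AL, ML, HK, GG, FX, UT, DY, DB, HY]
Visit AL; enqueue MZ → queue [ML, HK, GG, FX, UT, DY, DB, HY, MZ]
Visit ML → queue [HK, GG, FX, UT, DY, DB, HY, MZ]
Visit HK → queue [GG, FX, UT, DY, DB, HY, MZ]
Visit GG → queue [FX, UT, DY, DB, HY, MZ]
Visit FX → queue [UT, DY, DB, HY, MZ]
Visit UT; enqueue WM → queue [DY, DB, HY, MZ, WM]
Visit DY → queue [DB, HY, MZ, WM]
Visit DB → queue [HY, MZ, WM]
Visit HY → queue [MZ, WM]
Visit MZ → queue [WM]
Visit WM → queue []

PA, ZE, RK, QC, LD, JK, AL, ML, HK, GG, FX, UT, DY, DB, HY, MZ, WM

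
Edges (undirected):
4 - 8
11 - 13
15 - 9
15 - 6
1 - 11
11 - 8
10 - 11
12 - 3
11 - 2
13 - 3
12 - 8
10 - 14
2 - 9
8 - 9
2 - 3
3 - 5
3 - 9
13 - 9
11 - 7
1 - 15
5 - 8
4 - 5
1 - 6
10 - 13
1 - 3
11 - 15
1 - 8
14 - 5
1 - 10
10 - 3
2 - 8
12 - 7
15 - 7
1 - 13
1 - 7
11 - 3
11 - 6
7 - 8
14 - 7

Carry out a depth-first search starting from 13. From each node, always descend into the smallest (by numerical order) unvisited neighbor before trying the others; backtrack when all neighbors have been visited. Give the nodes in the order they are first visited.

Visit 13
13 → 1
1 → 3
3 → 2
2 → 8
8 → 4
4 → 5
5 → 14
14 → 7
7 → 11
11 → 6
6 → 15
15 → 9
11 → 10
7 → 12

13 1 3 2 8 4 5 14 7 11 6 15 9 10 12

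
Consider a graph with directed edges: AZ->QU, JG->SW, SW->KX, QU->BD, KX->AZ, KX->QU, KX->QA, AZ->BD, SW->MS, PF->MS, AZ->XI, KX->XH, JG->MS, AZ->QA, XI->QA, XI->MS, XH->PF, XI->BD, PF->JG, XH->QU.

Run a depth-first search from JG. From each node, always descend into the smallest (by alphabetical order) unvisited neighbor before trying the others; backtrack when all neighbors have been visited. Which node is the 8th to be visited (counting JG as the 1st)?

QU

Visit JG
JG → MS
JG → SW
SW → KX
KX → AZ
AZ → BD
AZ → QA
AZ → QU
AZ → XI
KX → XH
XH → PF

Visit order: JG, MS, SW, KX, AZ, BD, QA, QU, XI, XH, PF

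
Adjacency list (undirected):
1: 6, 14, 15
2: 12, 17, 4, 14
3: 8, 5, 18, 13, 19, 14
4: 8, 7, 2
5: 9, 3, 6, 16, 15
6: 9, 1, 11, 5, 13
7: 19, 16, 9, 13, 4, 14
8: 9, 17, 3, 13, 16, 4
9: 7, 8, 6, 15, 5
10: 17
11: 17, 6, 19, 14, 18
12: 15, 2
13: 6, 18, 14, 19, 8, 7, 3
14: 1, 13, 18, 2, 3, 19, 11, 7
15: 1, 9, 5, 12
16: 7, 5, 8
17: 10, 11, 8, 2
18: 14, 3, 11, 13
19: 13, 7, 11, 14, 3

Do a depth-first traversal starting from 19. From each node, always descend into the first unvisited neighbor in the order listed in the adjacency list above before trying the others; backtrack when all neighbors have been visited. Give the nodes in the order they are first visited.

Visit 19
19 → 13
13 → 6
6 → 9
9 → 7
7 → 16
16 → 5
5 → 3
3 → 8
8 → 17
17 → 10
17 → 11
11 → 14
14 → 1
1 → 15
15 → 12
12 → 2
2 → 4
14 → 18

19 13 6 9 7 16 5 3 8 17 10 11 14 1 15 12 2 4 18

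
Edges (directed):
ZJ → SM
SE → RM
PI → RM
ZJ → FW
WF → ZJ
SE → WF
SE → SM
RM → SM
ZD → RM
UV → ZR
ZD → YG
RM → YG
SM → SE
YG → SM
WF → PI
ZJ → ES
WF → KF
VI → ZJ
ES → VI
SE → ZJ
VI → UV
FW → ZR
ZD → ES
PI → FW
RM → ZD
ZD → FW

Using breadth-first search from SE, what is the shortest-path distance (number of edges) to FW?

2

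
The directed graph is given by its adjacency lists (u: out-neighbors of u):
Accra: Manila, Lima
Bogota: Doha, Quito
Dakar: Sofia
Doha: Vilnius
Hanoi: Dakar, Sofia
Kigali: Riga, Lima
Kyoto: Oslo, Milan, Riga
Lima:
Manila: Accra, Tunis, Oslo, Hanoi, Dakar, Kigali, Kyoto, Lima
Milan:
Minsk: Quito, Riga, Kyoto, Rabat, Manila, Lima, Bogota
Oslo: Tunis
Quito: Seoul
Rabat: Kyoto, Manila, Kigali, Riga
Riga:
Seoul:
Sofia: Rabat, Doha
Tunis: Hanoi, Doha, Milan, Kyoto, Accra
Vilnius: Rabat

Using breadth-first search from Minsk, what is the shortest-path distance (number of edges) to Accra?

Level 0: Minsk
Level 1: Bogota, Kyoto, Lima, Manila, Quito, Rabat, Riga
Level 2: Accra, Dakar, Doha, Hanoi, Kigali, Milan, Oslo, Seoul, Tunis
Level 3: Sofia, Vilnius
Accra first appears at level 2.

2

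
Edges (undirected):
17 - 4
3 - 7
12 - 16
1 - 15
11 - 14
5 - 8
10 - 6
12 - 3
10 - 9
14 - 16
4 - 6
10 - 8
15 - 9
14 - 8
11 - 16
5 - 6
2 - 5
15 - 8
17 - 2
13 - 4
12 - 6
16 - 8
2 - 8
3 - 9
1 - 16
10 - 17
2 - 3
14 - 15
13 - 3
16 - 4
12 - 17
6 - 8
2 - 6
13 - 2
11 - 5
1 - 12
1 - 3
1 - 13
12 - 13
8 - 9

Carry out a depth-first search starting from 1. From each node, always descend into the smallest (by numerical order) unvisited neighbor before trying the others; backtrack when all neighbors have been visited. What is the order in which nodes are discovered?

Visit 1
1 → 3
3 → 2
2 → 5
5 → 6
6 → 4
4 → 13
13 → 12
12 → 16
16 → 8
8 → 9
9 → 10
10 → 17
9 → 15
15 → 14
14 → 11
3 → 7

1 3 2 5 6 4 13 12 16 8 9 10 17 15 14 11 7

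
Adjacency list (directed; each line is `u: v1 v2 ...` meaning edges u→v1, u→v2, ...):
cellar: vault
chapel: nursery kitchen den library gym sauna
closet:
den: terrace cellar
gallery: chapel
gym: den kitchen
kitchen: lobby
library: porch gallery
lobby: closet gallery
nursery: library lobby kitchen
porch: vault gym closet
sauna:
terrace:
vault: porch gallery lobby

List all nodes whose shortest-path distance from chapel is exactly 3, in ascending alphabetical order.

Level 0: chapel
Level 1: den, gym, kitchen, library, nursery, sauna
Level 2: cellar, gallery, lobby, porch, terrace
Level 3: closet, vault

closet, vault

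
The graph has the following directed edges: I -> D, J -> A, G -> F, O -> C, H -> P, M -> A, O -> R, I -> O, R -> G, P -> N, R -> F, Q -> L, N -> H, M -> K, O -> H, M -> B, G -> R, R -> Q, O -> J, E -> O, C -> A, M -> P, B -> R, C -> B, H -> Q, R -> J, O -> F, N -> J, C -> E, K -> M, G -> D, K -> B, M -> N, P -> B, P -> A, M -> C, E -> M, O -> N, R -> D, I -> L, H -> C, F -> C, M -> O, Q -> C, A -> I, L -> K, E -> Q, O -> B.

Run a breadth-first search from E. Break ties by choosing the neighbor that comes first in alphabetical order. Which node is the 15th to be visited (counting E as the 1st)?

Visit E; enqueue M, O, Q → queue [M, O, Q]
Visit M; enqueue A, B, C, K, N, P → queue [O, Q, A, B, C, K, N, P]
Visit O; enqueue F, H, J, R → queue [Q, A, B, C, K, N, P, F, H, J, R]
Visit Q; enqueue L → queue [A, B, C, K, N, P, F, H, J, R, L]
Visit A; enqueue I → queue [B, C, K, N, P, F, H, J, R, L, I]
Visit B → queue [C, K, N, P, F, H, J, R, L, I]
Visit C → queue [K, N, P, F, H, J, R, L, I]
Visit K → queue [N, P, F, H, J, R, L, I]
Visit N → queue [P, F, H, J, R, L, I]
Visit P → queue [F, H, J, R, L, I]
Visit F → queue [H, J, R, L, I]
Visit H → queue [J, R, L, I]
Visit J → queue [R, L, I]
Visit R; enqueue D, G → queue [L, I, D, G]
Visit L → queue [I, D, G]
Visit I → queue [D, G]
Visit D → queue [G]
Visit G → queue []

Visit order: E, M, O, Q, A, B, C, K, N, P, F, H, J, R, L, I, D, G

L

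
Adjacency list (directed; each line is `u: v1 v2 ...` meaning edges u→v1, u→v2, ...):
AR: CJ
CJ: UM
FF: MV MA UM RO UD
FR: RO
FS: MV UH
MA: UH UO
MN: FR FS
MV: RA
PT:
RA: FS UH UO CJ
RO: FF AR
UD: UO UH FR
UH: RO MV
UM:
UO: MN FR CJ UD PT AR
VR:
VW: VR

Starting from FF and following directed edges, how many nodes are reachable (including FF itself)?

BFS from FF visits: FF, UM, UD, RO, MV, MA, UO, UH, FR, AR, RA, PT, MN, CJ, FS
Reachable nodes: 15 of 17 total.

15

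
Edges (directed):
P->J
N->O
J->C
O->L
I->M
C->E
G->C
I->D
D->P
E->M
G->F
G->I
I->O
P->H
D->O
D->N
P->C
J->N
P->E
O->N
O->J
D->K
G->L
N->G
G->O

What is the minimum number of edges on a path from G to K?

Level 0: G
Level 1: C, F, I, L, O
Level 2: D, E, J, M, N
Level 3: K, P
Level 4: H
K first appears at level 3.

3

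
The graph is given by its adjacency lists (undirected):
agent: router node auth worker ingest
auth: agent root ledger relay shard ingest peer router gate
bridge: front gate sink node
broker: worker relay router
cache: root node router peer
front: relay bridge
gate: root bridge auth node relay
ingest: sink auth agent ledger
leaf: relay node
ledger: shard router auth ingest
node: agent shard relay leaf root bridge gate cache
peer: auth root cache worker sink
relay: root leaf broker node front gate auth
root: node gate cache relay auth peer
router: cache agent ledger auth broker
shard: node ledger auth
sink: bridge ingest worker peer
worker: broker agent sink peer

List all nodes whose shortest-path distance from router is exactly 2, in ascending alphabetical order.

Level 0: router
Level 1: agent, auth, broker, cache, ledger
Level 2: gate, ingest, node, peer, relay, root, shard, worker
Level 3: bridge, front, leaf, sink

gate, ingest, node, peer, relay, root, shard, worker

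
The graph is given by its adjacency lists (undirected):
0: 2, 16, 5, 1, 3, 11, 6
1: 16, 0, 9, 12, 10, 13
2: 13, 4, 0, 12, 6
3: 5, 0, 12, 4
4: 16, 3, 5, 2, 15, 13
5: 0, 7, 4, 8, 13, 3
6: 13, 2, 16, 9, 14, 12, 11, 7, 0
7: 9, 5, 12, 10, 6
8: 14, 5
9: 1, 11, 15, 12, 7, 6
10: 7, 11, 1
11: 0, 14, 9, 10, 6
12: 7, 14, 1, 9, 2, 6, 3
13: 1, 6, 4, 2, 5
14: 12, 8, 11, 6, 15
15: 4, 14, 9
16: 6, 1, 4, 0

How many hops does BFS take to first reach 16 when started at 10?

Level 0: 10
Level 1: 1, 7, 11
Level 2: 0, 5, 6, 9, 12, 13, 14, 16
Level 3: 2, 3, 4, 8, 15
16 first appears at level 2.

2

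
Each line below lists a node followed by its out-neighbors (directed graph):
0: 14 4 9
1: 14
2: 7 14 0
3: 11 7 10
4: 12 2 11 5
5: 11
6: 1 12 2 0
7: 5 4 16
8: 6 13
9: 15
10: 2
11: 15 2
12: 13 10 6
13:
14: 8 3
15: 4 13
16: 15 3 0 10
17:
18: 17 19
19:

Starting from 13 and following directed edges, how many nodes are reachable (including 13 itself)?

1

BFS from 13 visits: 13
Reachable nodes: 1 of 20 total.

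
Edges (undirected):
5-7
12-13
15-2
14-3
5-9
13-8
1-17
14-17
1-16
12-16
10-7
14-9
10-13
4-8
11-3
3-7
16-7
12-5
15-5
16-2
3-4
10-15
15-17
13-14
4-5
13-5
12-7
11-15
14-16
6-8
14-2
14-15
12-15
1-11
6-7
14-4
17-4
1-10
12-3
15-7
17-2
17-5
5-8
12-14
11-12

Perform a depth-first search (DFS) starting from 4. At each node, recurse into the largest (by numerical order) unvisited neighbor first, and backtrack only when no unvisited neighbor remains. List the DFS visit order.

4, 17, 15, 14, 16, 12, 13, 10, 7, 6, 8, 5, 9, 3, 11, 1, 2

Visit 4
4 → 17
17 → 15
15 → 14
14 → 16
16 → 12
12 → 13
13 → 10
10 → 7
7 → 6
6 → 8
8 → 5
5 → 9
7 → 3
3 → 11
11 → 1
16 → 2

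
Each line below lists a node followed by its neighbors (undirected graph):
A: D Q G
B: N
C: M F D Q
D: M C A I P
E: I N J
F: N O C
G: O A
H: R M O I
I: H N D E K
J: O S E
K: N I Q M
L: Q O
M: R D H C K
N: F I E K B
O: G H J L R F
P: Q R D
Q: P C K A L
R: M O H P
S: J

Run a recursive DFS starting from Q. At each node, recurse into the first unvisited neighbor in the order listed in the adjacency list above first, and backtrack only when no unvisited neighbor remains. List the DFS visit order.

Visit Q
Q → P
P → R
R → M
M → D
D → C
C → F
F → N
N → I
I → H
H → O
O → G
G → A
O → J
J → S
J → E
O → L
I → K
N → B

Q P R M D C F N I H O G A J S E L K B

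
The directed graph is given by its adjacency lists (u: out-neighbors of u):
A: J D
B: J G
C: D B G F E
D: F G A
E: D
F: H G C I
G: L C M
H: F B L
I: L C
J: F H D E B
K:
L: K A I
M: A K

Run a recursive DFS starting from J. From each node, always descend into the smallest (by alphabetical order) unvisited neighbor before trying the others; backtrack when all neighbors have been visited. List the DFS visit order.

J -> B -> G -> C -> D -> A -> F -> H -> L -> I -> K -> E -> M

Visit J
J → B
B → G
G → C
C → D
D → A
D → F
F → H
H → L
L → I
L → K
C → E
G → M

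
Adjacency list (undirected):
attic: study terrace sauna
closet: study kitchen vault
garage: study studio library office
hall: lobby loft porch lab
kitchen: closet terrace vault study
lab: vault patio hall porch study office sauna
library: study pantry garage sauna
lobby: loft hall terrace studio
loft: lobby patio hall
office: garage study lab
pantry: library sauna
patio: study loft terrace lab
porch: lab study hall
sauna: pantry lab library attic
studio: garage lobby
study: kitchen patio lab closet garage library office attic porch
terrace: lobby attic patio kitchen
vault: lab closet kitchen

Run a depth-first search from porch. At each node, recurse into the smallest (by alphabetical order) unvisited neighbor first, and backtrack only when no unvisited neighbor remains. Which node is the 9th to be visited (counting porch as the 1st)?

attic

Visit porch
porch → hall
hall → lab
lab → office
office → garage
garage → library
library → pantry
pantry → sauna
sauna → attic
attic → study
study → closet
closet → kitchen
kitchen → terrace
terrace → lobby
lobby → loft
loft → patio
lobby → studio
kitchen → vault

Visit order: porch, hall, lab, office, garage, library, pantry, sauna, attic, study, closet, kitchen, terrace, lobby, loft, patio, studio, vault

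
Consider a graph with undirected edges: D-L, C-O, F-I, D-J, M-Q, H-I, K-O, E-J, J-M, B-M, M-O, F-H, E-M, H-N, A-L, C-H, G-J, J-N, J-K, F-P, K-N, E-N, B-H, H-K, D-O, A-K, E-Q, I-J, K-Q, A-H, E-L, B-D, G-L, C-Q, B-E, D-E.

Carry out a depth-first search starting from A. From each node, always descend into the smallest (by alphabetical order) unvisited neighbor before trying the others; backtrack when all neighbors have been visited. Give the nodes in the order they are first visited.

Visit A
A → H
H → B
B → D
D → E
E → J
J → G
G → L
J → I
I → F
F → P
J → K
K → N
K → O
O → C
C → Q
Q → M

A, H, B, D, E, J, G, L, I, F, P, K, N, O, C, Q, M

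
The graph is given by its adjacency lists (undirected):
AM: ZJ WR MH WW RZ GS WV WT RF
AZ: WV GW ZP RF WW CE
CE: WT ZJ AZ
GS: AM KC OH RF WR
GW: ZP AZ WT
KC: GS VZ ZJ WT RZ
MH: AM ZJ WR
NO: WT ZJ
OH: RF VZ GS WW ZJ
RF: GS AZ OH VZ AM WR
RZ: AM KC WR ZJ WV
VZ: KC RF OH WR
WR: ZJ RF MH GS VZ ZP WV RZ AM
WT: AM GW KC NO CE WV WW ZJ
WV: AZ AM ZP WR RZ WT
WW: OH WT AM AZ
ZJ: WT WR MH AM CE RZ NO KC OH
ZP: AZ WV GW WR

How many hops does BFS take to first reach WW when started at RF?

Level 0: RF
Level 1: AM, AZ, GS, OH, VZ, WR
Level 2: CE, GW, KC, MH, RZ, WT, WV, WW, ZJ, ZP
Level 3: NO
WW first appears at level 2.

2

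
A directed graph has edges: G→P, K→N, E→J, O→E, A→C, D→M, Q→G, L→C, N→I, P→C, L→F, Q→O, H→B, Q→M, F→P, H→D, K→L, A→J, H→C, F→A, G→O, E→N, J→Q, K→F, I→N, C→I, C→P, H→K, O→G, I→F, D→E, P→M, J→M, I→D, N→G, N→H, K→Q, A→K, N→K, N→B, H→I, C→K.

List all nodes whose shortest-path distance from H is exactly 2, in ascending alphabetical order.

Level 0: H
Level 1: B, C, D, I, K
Level 2: E, F, L, M, N, P, Q
Level 3: A, G, J, O

E, F, L, M, N, P, Q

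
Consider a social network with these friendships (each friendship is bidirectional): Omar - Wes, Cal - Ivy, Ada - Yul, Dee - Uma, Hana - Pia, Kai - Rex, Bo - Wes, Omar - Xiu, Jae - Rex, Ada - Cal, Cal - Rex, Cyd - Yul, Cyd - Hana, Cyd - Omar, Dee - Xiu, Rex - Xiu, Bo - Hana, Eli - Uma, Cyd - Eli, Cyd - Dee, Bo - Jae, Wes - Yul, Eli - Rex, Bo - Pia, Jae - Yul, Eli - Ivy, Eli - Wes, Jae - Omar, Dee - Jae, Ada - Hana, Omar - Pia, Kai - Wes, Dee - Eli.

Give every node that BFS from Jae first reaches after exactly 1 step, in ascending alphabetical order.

Bo, Dee, Omar, Rex, Yul

Level 0: Jae
Level 1: Bo, Dee, Omar, Rex, Yul
Level 2: Ada, Cal, Cyd, Eli, Hana, Kai, Pia, Uma, Wes, Xiu
Level 3: Ivy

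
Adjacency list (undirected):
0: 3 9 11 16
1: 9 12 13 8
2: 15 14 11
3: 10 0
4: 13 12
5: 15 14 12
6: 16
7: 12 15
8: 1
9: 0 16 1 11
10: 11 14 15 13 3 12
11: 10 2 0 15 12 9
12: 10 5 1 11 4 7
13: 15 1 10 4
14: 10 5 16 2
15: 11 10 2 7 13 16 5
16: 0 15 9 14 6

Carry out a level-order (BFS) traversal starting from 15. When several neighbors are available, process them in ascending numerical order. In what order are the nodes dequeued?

Visit 15; enqueue 2, 5, 7, 10, 11, 13, 16 → queue [2, 5, 7, 10, 11, 13, 16]
Visit 2; enqueue 14 → queue [5, 7, 10, 11, 13, 16, 14]
Visit 5; enqueue 12 → queue [7, 10, 11, 13, 16, 14, 12]
Visit 7 → queue [10, 11, 13, 16, 14, 12]
Visit 10; enqueue 3 → queue [11, 13, 16, 14, 12, 3]
Visit 11; enqueue 0, 9 → queue [13, 16, 14, 12, 3, 0, 9]
Visit 13; enqueue 1, 4 → queue [16, 14, 12, 3, 0, 9, 1, 4]
Visit 16; enqueue 6 → queue [14, 12, 3, 0, 9, 1, 4, 6]
Visit 14 → queue [12, 3, 0, 9, 1, 4, 6]
Visit 12 → queue [3, 0, 9, 1, 4, 6]
Visit 3 → queue [0, 9, 1, 4, 6]
Visit 0 → queue [9, 1, 4, 6]
Visit 9 → queue [1, 4, 6]
Visit 1; enqueue 8 → queue [4, 6, 8]
Visit 4 → queue [6, 8]
Visit 6 → queue [8]
Visit 8 → queue []

15, 2, 5, 7, 10, 11, 13, 16, 14, 12, 3, 0, 9, 1, 4, 6, 8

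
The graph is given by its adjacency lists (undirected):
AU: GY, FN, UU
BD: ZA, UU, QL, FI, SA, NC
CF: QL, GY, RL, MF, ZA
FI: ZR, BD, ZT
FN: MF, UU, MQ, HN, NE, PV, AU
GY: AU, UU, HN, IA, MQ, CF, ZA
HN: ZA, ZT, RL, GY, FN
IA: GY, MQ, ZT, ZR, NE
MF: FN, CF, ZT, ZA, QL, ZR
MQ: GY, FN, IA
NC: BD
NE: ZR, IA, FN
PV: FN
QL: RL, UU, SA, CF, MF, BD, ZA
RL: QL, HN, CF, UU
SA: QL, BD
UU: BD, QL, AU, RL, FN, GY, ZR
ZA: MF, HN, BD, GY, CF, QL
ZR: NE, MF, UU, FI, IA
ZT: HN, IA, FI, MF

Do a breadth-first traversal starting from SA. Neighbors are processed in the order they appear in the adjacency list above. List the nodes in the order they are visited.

Visit SA; enqueue QL, BD → queue [QL, BD]
Visit QL; enqueue RL, UU, CF, MF, ZA → queue [BD, RL, UU, CF, MF, ZA]
Visit BD; enqueue FI, NC → queue [RL, UU, CF, MF, ZA, FI, NC]
Visit RL; enqueue HN → queue [UU, CF, MF, ZA, FI, NC, HN]
Visit UU; enqueue AU, FN, GY, ZR → queue [CF, MF, ZA, FI, NC, HN, AU, FN, GY, ZR]
Visit CF → queue [MF, ZA, FI, NC, HN, AU, FN, GY, ZR]
Visit MF; enqueue ZT → queue [ZA, FI, NC, HN, AU, FN, GY, ZR, ZT]
Visit ZA → queue [FI, NC, HN, AU, FN, GY, ZR, ZT]
Visit FI → queue [NC, HN, AU, FN, GY, ZR, ZT]
Visit NC → queue [HN, AU, FN, GY, ZR, ZT]
Visit HN → queue [AU, FN, GY, ZR, ZT]
Visit AU → queue [FN, GY, ZR, ZT]
Visit FN; enqueue MQ, NE, PV → queue [GY, ZR, ZT, MQ, NE, PV]
Visit GY; enqueue IA → queue [ZR, ZT, MQ, NE, PV, IA]
Visit ZR → queue [ZT, MQ, NE, PV, IA]
Visit ZT → queue [MQ, NE, PV, IA]
Visit MQ → queue [NE, PV, IA]
Visit NE → queue [PV, IA]
Visit PV → queue [IA]
Visit IA → queue []

SA → QL → BD → RL → UU → CF → MF → ZA → FI → NC → HN → AU → FN → GY → ZR → ZT → MQ → NE → PV → IA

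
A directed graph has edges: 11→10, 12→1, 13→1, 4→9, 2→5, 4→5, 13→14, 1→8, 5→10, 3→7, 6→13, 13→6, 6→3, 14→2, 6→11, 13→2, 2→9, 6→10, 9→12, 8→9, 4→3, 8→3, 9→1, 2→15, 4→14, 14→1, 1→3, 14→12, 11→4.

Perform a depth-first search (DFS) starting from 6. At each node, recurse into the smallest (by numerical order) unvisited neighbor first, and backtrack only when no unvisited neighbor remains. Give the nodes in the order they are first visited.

Visit 6
6 → 3
3 → 7
6 → 10
6 → 11
11 → 4
4 → 5
4 → 9
9 → 1
1 → 8
9 → 12
4 → 14
14 → 2
2 → 15
6 → 13

6 3 7 10 11 4 5 9 1 8 12 14 2 15 13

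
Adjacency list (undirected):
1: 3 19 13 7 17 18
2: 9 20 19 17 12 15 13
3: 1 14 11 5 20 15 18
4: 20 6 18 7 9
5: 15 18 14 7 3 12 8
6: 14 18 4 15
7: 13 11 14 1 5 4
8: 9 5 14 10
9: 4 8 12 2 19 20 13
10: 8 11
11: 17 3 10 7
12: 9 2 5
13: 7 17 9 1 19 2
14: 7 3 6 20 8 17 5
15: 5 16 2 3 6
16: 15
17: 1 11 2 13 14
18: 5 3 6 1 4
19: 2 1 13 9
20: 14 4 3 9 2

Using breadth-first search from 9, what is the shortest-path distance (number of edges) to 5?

Level 0: 9
Level 1: 2, 4, 8, 12, 13, 19, 20
Level 2: 1, 3, 5, 6, 7, 10, 14, 15, 17, 18
Level 3: 11, 16
5 first appears at level 2.

2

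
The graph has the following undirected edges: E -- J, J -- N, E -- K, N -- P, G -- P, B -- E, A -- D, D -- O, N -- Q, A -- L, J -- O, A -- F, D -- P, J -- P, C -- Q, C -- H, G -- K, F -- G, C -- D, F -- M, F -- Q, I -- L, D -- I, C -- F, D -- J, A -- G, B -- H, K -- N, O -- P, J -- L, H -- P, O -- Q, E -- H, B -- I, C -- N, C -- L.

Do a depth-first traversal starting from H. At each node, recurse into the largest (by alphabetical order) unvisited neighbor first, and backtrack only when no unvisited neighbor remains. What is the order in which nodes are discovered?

H → P → O → Q → N → K → G → F → M → C → L → J → E → B → I → D → A

Visit H
H → P
P → O
O → Q
Q → N
N → K
K → G
G → F
F → M
F → C
C → L
L → J
J → E
E → B
B → I
I → D
D → A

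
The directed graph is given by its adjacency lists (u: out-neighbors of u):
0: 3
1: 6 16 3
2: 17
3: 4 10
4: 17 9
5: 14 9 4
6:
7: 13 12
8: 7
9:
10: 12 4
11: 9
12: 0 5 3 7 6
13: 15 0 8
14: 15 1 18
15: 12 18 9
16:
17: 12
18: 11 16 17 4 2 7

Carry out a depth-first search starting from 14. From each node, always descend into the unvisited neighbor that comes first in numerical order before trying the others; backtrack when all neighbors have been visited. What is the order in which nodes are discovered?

14, 1, 3, 4, 9, 17, 12, 0, 5, 6, 7, 13, 8, 15, 18, 2, 11, 16, 10

Visit 14
14 → 1
1 → 3
3 → 4
4 → 9
4 → 17
17 → 12
12 → 0
12 → 5
12 → 6
12 → 7
7 → 13
13 → 8
13 → 15
15 → 18
18 → 2
18 → 11
18 → 16
3 → 10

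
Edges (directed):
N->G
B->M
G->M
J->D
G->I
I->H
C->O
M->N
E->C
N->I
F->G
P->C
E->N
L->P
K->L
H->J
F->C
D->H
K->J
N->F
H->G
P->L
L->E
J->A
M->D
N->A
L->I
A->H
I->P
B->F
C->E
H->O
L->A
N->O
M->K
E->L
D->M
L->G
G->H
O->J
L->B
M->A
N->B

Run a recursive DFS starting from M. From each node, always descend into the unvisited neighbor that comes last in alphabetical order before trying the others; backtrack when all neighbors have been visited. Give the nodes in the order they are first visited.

M → N → O → J → D → H → G → I → P → L → E → C → B → F → A → K

Visit M
M → N
N → O
O → J
J → D
D → H
H → G
G → I
I → P
P → L
L → E
E → C
L → B
B → F
L → A
M → K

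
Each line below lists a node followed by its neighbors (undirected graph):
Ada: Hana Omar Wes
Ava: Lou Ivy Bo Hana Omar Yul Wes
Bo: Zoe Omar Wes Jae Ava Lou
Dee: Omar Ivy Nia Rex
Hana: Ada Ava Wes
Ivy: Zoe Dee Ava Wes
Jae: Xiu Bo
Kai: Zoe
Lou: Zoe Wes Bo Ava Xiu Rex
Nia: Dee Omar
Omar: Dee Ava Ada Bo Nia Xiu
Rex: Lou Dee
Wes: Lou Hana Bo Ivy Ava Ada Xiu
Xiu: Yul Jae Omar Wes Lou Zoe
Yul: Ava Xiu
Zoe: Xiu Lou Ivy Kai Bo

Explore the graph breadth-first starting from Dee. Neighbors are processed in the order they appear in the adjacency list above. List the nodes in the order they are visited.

Visit Dee; enqueue Omar, Ivy, Nia, Rex → queue [Omar, Ivy, Nia, Rex]
Visit Omar; enqueue Ava, Ada, Bo, Xiu → queue [Ivy, Nia, Rex, Ava, Ada, Bo, Xiu]
Visit Ivy; enqueue Zoe, Wes → queue [Nia, Rex, Ava, Ada, Bo, Xiu, Zoe, Wes]
Visit Nia → queue [Rex, Ava, Ada, Bo, Xiu, Zoe, Wes]
Visit Rex; enqueue Lou → queue [Ava, Ada, Bo, Xiu, Zoe, Wes, Lou]
Visit Ava; enqueue Hana, Yul → queue [Ada, Bo, Xiu, Zoe, Wes, Lou, Hana, Yul]
Visit Ada → queue [Bo, Xiu, Zoe, Wes, Lou, Hana, Yul]
Visit Bo; enqueue Jae → queue [Xiu, Zoe, Wes, Lou, Hana, Yul, Jae]
Visit Xiu → queue [Zoe, Wes, Lou, Hana, Yul, Jae]
Visit Zoe; enqueue Kai → queue [Wes, Lou, Hana, Yul, Jae, Kai]
Visit Wes → queue [Lou, Hana, Yul, Jae, Kai]
Visit Lou → queue [Hana, Yul, Jae, Kai]
Visit Hana → queue [Yul, Jae, Kai]
Visit Yul → queue [Jae, Kai]
Visit Jae → queue [Kai]
Visit Kai → queue []

Dee Omar Ivy Nia Rex Ava Ada Bo Xiu Zoe Wes Lou Hana Yul Jae Kai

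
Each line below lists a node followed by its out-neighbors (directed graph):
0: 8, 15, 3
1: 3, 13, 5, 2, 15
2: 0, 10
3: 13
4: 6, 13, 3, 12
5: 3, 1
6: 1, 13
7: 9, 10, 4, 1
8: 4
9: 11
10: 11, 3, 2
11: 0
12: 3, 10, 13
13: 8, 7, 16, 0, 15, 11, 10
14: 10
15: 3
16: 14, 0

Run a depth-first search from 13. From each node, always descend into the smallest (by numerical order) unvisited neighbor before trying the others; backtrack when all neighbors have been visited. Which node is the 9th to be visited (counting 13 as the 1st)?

Visit 13
13 → 0
0 → 3
0 → 8
8 → 4
4 → 6
6 → 1
1 → 2
2 → 10
10 → 11
1 → 5
1 → 15
4 → 12
13 → 7
7 → 9
13 → 16
16 → 14

Visit order: 13, 0, 3, 8, 4, 6, 1, 2, 10, 11, 5, 15, 12, 7, 9, 16, 14

10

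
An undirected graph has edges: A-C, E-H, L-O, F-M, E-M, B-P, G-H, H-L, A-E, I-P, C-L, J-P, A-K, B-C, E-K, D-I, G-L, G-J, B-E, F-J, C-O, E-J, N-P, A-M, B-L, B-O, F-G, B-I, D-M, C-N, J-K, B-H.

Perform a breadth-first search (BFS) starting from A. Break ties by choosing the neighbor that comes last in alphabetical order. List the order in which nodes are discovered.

Visit A; enqueue M, K, E, C → queue [M, K, E, C]
Visit M; enqueue F, D → queue [K, E, C, F, D]
Visit K; enqueue J → queue [E, C, F, D, J]
Visit E; enqueue H, B → queue [C, F, D, J, H, B]
Visit C; enqueue O, N, L → queue [F, D, J, H, B, O, N, L]
Visit F; enqueue G → queue [D, J, H, B, O, N, L, G]
Visit D; enqueue I → queue [J, H, B, O, N, L, G, I]
Visit J; enqueue P → queue [H, B, O, N, L, G, I, P]
Visit H → queue [B, O, N, L, G, I, P]
Visit B → queue [O, N, L, G, I, P]
Visit O → queue [N, L, G, I, P]
Visit N → queue [L, G, I, P]
Visit L → queue [G, I, P]
Visit G → queue [I, P]
Visit I → queue [P]
Visit P → queue []

A, M, K, E, C, F, D, J, H, B, O, N, L, G, I, P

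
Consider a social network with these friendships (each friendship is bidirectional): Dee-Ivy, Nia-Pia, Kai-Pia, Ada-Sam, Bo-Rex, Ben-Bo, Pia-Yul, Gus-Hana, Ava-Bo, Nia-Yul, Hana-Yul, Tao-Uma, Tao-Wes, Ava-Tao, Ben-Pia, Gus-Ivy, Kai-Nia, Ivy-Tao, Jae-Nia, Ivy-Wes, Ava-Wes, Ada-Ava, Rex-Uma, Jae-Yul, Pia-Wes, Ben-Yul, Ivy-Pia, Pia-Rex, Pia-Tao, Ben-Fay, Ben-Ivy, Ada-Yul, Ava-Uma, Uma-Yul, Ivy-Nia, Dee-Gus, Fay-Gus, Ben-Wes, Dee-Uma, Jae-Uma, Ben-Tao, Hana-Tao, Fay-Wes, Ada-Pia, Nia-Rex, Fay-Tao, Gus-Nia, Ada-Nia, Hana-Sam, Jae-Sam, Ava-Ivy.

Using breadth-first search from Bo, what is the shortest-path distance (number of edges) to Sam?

Level 0: Bo
Level 1: Ava, Ben, Rex
Level 2: Ada, Fay, Ivy, Nia, Pia, Tao, Uma, Wes, Yul
Level 3: Dee, Gus, Hana, Jae, Kai, Sam
Sam first appears at level 3.

3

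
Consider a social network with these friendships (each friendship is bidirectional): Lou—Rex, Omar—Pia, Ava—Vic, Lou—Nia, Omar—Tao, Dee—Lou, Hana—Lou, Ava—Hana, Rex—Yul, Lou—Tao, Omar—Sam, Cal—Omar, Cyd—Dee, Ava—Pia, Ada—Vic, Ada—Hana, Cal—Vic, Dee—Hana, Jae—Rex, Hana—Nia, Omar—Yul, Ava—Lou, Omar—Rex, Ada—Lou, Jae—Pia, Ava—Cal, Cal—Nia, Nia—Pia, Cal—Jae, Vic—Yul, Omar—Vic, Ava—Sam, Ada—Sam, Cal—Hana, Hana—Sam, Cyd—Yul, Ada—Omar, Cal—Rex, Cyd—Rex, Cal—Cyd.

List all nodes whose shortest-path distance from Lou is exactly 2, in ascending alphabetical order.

Level 0: Lou
Level 1: Ada, Ava, Dee, Hana, Nia, Rex, Tao
Level 2: Cal, Cyd, Jae, Omar, Pia, Sam, Vic, Yul

Cal, Cyd, Jae, Omar, Pia, Sam, Vic, Yul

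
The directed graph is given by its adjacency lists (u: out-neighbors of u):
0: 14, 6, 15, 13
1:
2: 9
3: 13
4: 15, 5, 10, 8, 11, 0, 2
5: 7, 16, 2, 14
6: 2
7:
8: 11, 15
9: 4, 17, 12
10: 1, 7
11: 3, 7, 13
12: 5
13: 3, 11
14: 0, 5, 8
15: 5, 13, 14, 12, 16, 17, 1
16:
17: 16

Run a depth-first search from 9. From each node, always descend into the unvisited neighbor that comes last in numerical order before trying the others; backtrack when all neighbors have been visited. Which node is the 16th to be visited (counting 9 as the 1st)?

2

Visit 9
9 → 17
17 → 16
9 → 12
12 → 5
5 → 14
14 → 8
8 → 15
15 → 13
13 → 11
11 → 7
11 → 3
15 → 1
14 → 0
0 → 6
6 → 2
9 → 4
4 → 10

Visit order: 9, 17, 16, 12, 5, 14, 8, 15, 13, 11, 7, 3, 1, 0, 6, 2, 4, 10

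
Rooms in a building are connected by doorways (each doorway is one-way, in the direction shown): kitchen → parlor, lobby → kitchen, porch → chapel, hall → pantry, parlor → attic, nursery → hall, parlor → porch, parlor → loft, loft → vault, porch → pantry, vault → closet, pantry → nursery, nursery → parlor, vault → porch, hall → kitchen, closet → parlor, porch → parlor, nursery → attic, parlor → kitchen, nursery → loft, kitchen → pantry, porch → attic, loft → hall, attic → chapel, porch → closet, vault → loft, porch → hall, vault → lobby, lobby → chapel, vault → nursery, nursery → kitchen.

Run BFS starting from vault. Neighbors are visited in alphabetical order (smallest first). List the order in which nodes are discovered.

vault, closet, lobby, loft, nursery, porch, parlor, chapel, kitchen, hall, attic, pantry

Visit vault; enqueue closet, lobby, loft, nursery, porch → queue [closet, lobby, loft, nursery, porch]
Visit closet; enqueue parlor → queue [lobby, loft, nursery, porch, parlor]
Visit lobby; enqueue chapel, kitchen → queue [loft, nursery, porch, parlor, chapel, kitchen]
Visit loft; enqueue hall → queue [nursery, porch, parlor, chapel, kitchen, hall]
Visit nursery; enqueue attic → queue [porch, parlor, chapel, kitchen, hall, attic]
Visit porch; enqueue pantry → queue [parlor, chapel, kitchen, hall, attic, pantry]
Visit parlor → queue [chapel, kitchen, hall, attic, pantry]
Visit chapel → queue [kitchen, hall, attic, pantry]
Visit kitchen → queue [hall, attic, pantry]
Visit hall → queue [attic, pantry]
Visit attic → queue [pantry]
Visit pantry → queue []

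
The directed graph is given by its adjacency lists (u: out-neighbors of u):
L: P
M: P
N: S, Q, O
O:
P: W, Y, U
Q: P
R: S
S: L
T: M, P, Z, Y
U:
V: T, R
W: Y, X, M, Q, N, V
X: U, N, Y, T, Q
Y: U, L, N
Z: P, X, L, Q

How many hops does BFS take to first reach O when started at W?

2

Level 0: W
Level 1: M, N, Q, V, X, Y
Level 2: L, O, P, R, S, T, U
Level 3: Z
O first appears at level 2.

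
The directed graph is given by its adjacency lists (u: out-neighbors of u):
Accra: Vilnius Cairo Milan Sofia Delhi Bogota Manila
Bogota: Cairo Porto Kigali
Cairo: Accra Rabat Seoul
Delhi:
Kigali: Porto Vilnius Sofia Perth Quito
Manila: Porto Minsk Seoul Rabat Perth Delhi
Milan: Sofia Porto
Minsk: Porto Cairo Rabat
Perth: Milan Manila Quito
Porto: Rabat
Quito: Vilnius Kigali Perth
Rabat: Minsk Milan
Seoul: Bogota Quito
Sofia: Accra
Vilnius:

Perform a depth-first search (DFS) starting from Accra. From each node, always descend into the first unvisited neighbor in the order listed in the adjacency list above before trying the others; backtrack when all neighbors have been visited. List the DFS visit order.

Visit Accra
Accra → Vilnius
Accra → Cairo
Cairo → Rabat
Rabat → Minsk
Minsk → Porto
Rabat → Milan
Milan → Sofia
Cairo → Seoul
Seoul → Bogota
Bogota → Kigali
Kigali → Perth
Perth → Manila
Manila → Delhi
Perth → Quito

Accra, Vilnius, Cairo, Rabat, Minsk, Porto, Milan, Sofia, Seoul, Bogota, Kigali, Perth, Manila, Delhi, Quito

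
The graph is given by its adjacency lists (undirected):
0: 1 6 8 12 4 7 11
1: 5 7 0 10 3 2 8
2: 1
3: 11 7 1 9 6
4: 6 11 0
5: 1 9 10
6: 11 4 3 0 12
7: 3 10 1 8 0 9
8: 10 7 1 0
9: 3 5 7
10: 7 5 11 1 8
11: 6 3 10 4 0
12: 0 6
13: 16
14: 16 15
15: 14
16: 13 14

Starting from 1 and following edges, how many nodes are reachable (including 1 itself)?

BFS from 1 visits: 1, 10, 8, 7, 5, 3, 2, 0, 11, 9, 6, 12, 4
Reachable nodes: 13 of 17 total.

13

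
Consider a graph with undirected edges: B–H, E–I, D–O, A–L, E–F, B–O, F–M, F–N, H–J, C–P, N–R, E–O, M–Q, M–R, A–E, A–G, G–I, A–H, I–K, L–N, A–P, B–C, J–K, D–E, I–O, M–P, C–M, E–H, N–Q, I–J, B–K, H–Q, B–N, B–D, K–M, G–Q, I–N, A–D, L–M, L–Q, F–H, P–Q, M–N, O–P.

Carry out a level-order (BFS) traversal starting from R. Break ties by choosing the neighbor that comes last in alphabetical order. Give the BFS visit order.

Visit R; enqueue N, M → queue [N, M]
Visit N; enqueue Q, L, I, F, B → queue [M, Q, L, I, F, B]
Visit M; enqueue P, K, C → queue [Q, L, I, F, B, P, K, C]
Visit Q; enqueue H, G → queue [L, I, F, B, P, K, C, H, G]
Visit L; enqueue A → queue [I, F, B, P, K, C, H, G, A]
Visit I; enqueue O, J, E → queue [F, B, P, K, C, H, G, A, O, J, E]
Visit F → queue [B, P, K, C, H, G, A, O, J, E]
Visit B; enqueue D → queue [P, K, C, H, G, A, O, J, E, D]
Visit P → queue [K, C, H, G, A, O, J, E, D]
Visit K → queue [C, H, G, A, O, J, E, D]
Visit C → queue [H, G, A, O, J, E, D]
Visit H → queue [G, A, O, J, E, D]
Visit G → queue [A, O, J, E, D]
Visit A → queue [O, J, E, D]
Visit O → queue [J, E, D]
Visit J → queue [E, D]
Visit E → queue [D]
Visit D → queue []

R, N, M, Q, L, I, F, B, P, K, C, H, G, A, O, J, E, D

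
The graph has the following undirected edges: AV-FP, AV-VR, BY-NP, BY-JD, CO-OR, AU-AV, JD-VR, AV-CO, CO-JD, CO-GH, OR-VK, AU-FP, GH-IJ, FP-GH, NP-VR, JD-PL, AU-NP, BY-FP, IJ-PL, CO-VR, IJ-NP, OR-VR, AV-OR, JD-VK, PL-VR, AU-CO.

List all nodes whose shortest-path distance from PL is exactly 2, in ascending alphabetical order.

AV, BY, CO, GH, NP, OR, VK

Level 0: PL
Level 1: IJ, JD, VR
Level 2: AV, BY, CO, GH, NP, OR, VK
Level 3: AU, FP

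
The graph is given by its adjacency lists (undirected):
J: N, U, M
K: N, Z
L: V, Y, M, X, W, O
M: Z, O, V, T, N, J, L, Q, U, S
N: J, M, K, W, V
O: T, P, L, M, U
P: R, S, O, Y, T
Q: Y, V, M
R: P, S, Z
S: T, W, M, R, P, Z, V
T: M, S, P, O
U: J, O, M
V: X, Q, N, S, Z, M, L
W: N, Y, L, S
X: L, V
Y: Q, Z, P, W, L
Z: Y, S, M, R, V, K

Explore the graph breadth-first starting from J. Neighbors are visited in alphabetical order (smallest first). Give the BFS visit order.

J, M, N, U, L, O, Q, S, T, V, Z, K, W, X, Y, P, R

Visit J; enqueue M, N, U → queue [M, N, U]
Visit M; enqueue L, O, Q, S, T, V, Z → queue [N, U, L, O, Q, S, T, V, Z]
Visit N; enqueue K, W → queue [U, L, O, Q, S, T, V, Z, K, W]
Visit U → queue [L, O, Q, S, T, V, Z, K, W]
Visit L; enqueue X, Y → queue [O, Q, S, T, V, Z, K, W, X, Y]
Visit O; enqueue P → queue [Q, S, T, V, Z, K, W, X, Y, P]
Visit Q → queue [S, T, V, Z, K, W, X, Y, P]
Visit S; enqueue R → queue [T, V, Z, K, W, X, Y, P, R]
Visit T → queue [V, Z, K, W, X, Y, P, R]
Visit V → queue [Z, K, W, X, Y, P, R]
Visit Z → queue [K, W, X, Y, P, R]
Visit K → queue [W, X, Y, P, R]
Visit W → queue [X, Y, P, R]
Visit X → queue [Y, P, R]
Visit Y → queue [P, R]
Visit P → queue [R]
Visit R → queue []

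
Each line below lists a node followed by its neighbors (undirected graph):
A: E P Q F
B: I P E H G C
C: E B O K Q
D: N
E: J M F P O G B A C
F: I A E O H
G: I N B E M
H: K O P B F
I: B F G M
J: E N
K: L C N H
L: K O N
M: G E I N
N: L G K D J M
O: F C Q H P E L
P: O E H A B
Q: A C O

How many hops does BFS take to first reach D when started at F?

4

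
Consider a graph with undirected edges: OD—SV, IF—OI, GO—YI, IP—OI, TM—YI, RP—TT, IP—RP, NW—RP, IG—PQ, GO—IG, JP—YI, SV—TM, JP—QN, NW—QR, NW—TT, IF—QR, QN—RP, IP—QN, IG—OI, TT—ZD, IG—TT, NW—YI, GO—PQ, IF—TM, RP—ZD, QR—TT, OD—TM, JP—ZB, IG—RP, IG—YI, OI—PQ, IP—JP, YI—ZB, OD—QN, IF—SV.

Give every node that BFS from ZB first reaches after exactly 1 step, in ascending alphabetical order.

Level 0: ZB
Level 1: JP, YI
Level 2: GO, IG, IP, NW, QN, TM
Level 3: IF, OD, OI, PQ, QR, RP, SV, TT
Level 4: ZD

JP, YI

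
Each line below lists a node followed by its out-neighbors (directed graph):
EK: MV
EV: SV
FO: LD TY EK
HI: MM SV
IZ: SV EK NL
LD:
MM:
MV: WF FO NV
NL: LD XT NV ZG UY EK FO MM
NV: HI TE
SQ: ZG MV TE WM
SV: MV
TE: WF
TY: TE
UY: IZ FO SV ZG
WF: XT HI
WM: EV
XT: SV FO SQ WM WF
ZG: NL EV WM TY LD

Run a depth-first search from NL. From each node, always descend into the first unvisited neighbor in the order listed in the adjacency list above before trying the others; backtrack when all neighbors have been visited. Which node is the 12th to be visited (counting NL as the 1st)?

EK

Visit NL
NL → LD
NL → XT
XT → SV
SV → MV
MV → WF
WF → HI
HI → MM
MV → FO
FO → TY
TY → TE
FO → EK
MV → NV
XT → SQ
SQ → ZG
ZG → EV
ZG → WM
NL → UY
UY → IZ

Visit order: NL, LD, XT, SV, MV, WF, HI, MM, FO, TY, TE, EK, NV, SQ, ZG, EV, WM, UY, IZ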